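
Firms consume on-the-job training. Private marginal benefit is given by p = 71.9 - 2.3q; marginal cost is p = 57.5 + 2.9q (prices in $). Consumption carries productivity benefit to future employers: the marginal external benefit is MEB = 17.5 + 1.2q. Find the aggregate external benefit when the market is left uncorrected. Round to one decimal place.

$53.1

Market equilibrium (private): 57.5 + 2.9q = 71.9 - 2.3q → q_m = 2.7692.
Total external benefit = ∫₀^{q_m} (17.5 + 1.2q) dq = 17.5×2.7692 + ½×1.2×2.7692² = 53.0621.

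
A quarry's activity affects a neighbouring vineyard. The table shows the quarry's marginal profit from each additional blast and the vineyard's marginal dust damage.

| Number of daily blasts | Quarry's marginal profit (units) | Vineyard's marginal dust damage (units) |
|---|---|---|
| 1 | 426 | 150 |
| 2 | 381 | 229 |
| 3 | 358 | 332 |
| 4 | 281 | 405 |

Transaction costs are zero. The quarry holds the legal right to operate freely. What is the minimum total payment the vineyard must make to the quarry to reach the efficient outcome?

281

Left alone the quarry would choose level 4 (marginal profit stays positive).
Efficient level: k* = 3 (marginal profit ≥ marginal dust damage through 3).
The vineyard must at least cover the quarry's forgone profit from cutting 4→3: 281 = 281.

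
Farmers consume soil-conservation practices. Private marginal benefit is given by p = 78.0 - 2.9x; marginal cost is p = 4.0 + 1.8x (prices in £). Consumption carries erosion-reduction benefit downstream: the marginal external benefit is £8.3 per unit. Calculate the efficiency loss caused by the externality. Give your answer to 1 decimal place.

DWL = £7.3

Market equilibrium (private): 4.0 + 1.8x = 78.0 - 2.9x → x_m = 15.7447.
Social marginal benefit = demand + MEB = 86.3 - 2.9x.
Set SMB = MC: 86.3 - 2.9x = 4.0 + 1.8x → x* = 17.5106.
Between x* and x_m the wedge SMB − MC runs linearly from 0 to MEB(x_m), so the loss is a triangle.
DWL = ½ × 1.7659 × 8.3000 = 7.3285.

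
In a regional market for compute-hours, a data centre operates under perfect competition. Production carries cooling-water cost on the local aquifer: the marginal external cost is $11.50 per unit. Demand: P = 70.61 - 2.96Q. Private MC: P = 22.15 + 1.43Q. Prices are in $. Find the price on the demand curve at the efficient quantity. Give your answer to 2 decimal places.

Social marginal cost = private MC + MEC = 33.65 + 1.43Q.
Set SMC = demand: 33.65 + 1.43Q = 70.61 - 2.96Q → Q* = 8.4191.
Consumer price on the demand curve at Q*: 70.61 − 2.96×8.4191 = 45.6895.

P = $45.69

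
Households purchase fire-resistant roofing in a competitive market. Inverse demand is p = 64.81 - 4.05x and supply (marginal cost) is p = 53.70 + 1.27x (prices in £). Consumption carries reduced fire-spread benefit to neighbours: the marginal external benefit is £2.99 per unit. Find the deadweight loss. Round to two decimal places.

Market equilibrium (private): 53.70 + 1.27x = 64.81 - 4.05x → x_m = 2.0883.
Social marginal benefit = demand + MEB = 67.80 - 4.05x.
Set SMB = MC: 67.80 - 4.05x = 53.70 + 1.27x → x* = 2.6504.
Height of the DWL triangle at x_m is SMB(x_m) − MC(x_m) = MEB(x_m) = 2.9900.
DWL = ½ × 0.5621 × 2.9900 = 0.8403.

DWL = £0.84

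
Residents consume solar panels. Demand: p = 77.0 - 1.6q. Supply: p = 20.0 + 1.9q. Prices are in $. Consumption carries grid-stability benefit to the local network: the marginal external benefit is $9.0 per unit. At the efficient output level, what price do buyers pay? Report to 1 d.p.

Social marginal benefit = demand + MEB = 86.0 - 1.6q.
Set SMB = MC: 86.0 - 1.6q = 20.0 + 1.9q → q* = 18.8571.
Consumer price on the demand curve at q*: 77.0 − 1.6×18.8571 = 46.8286.

P = $46.8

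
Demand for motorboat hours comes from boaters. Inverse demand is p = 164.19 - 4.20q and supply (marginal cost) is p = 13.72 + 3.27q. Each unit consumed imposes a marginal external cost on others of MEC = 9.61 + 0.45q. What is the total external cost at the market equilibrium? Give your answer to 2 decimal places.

Market equilibrium (private): 13.72 + 3.27q = 164.19 - 4.20q → q_m = 20.1432.
Total external cost = ∫₀^{q_m} (9.61 + 0.45q) dq = 9.61×20.1432 + ½×0.45×20.1432² = 284.8696.

284.87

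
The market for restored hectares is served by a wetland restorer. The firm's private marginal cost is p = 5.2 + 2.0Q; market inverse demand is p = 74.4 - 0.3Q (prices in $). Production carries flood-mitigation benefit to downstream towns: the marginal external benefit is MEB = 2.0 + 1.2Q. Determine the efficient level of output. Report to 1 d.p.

Social marginal cost = private MC − MEB = 3.2 + 0.8Q.
Set SMC = demand: 3.2 + 0.8Q = 74.4 - 0.3Q → Q* = 64.7273.

Q* = 64.7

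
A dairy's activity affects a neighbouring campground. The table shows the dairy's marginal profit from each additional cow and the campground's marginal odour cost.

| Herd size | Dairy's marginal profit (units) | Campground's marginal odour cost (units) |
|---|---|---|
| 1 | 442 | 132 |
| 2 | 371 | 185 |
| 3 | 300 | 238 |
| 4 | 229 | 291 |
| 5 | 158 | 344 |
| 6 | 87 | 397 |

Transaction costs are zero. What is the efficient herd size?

Bargaining reaches the level where marginal profit last exceeds marginal odour cost.
That holds through level 3 (300 ≥ 238) but not at 4 (229 < 291).

3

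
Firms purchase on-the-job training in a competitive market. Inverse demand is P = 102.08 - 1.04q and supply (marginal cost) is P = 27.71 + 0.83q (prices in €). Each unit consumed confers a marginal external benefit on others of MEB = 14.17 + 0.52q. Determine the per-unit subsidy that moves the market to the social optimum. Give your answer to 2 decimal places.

Social marginal benefit = demand + MEB = 116.25 - 0.52q.
Set SMB = MC: 116.25 - 0.52q = 27.71 + 0.83q → q* = 65.5852.
The Pigouvian subsidy equals MEB at q*: 14.17 + 0.52×65.5852 = 48.2743.

subsidy = €48.27 per unit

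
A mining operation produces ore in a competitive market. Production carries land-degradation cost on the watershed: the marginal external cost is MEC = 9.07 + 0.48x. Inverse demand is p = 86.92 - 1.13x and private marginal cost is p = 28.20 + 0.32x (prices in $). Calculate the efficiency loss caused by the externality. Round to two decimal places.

DWL = $210.55

Market equilibrium (private): 28.20 + 0.32x = 86.92 - 1.13x → x_m = 40.4966.
Social marginal cost = private MC + MEC = 37.27 + 0.80x.
Set SMC = demand: 37.27 + 0.80x = 86.92 - 1.13x → x* = 25.7254.
Between x* and x_m the wedge SMC − demand runs linearly from 0 to MEC(x_m), so the loss is a triangle.
DWL = ½ × 14.7712 × 28.5083 = 210.5509.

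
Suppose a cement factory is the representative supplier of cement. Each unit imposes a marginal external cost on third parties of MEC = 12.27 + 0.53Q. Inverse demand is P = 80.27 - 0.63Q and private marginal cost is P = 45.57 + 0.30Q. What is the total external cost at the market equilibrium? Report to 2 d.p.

826.74

Market equilibrium (private): 45.57 + 0.30Q = 80.27 - 0.63Q → Q_m = 37.3118.
Total external cost = ∫₀^{Q_m} (12.27 + 0.53Q) dQ = 12.27×37.3118 + ½×0.53×37.3118² = 826.7409.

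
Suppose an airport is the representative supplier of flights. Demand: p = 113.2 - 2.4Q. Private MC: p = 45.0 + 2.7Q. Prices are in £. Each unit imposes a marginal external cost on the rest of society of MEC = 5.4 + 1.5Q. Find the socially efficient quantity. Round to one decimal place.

Q* = 9.5

Social marginal cost = private MC + MEC = 50.4 + 4.2Q.
Set SMC = demand: 50.4 + 4.2Q = 113.2 - 2.4Q → Q* = 9.5152.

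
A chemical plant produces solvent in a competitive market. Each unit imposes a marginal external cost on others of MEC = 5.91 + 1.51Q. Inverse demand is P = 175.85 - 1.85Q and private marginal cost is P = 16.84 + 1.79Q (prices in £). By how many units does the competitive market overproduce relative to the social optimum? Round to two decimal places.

13.96 units

Market equilibrium (private): 16.84 + 1.79Q = 175.85 - 1.85Q → Q_m = 43.6841.
Social marginal cost = private MC + MEC = 22.75 + 3.30Q.
Set SMC = demand: 22.75 + 3.30Q = 175.85 - 1.85Q → Q* = 29.7282.
Gap = |43.6841 − 29.7282| = 13.9559.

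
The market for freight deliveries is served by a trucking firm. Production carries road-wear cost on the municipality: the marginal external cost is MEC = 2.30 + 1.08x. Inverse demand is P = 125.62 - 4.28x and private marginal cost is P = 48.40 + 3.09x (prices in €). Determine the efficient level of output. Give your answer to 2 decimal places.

Social marginal cost = private MC + MEC = 50.70 + 4.17x.
Set SMC = demand: 50.70 + 4.17x = 125.62 - 4.28x → x* = 8.8663.

x* = 8.87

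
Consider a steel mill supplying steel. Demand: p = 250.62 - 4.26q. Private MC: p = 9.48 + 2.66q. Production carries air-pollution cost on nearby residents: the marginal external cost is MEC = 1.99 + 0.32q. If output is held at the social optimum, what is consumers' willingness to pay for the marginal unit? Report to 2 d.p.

P = 109.90

Social marginal cost = private MC + MEC = 11.47 + 2.98q.
Set SMC = demand: 11.47 + 2.98q = 250.62 - 4.26q → q* = 33.0318.
Consumer price on the demand curve at q*: 250.62 − 4.26×33.0318 = 109.9045.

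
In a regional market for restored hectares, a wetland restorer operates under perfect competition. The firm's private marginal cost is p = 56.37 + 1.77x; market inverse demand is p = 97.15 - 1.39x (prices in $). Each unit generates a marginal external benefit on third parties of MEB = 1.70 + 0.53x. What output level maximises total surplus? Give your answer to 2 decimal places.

x* = 16.15

Social marginal cost = private MC − MEB = 54.67 + 1.24x.
Set SMC = demand: 54.67 + 1.24x = 97.15 - 1.39x → x* = 16.1521.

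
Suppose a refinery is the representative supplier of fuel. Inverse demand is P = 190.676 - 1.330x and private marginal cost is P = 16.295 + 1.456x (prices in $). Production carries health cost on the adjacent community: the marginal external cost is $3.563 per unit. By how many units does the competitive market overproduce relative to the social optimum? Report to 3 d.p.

1.279 units

Market equilibrium (private): 16.295 + 1.456x = 190.676 - 1.330x → x_m = 62.5919.
Social marginal cost = private MC + MEC = 19.858 + 1.456x.
Set SMC = demand: 19.858 + 1.456x = 190.676 - 1.330x → x* = 61.3130.
Gap = |62.5919 − 61.3130| = 1.2789.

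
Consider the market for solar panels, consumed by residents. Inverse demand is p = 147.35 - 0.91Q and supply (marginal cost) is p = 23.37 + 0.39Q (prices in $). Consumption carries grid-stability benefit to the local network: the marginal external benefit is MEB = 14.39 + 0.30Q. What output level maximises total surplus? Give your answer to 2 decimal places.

Q* = 138.37

Social marginal benefit = demand + MEB = 161.74 - 0.61Q.
Set SMB = MC: 161.74 - 0.61Q = 23.37 + 0.39Q → Q* = 138.3700.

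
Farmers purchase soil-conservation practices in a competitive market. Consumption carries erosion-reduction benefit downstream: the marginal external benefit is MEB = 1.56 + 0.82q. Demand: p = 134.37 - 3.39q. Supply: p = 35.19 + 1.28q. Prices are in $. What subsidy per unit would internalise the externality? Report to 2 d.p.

Social marginal benefit = demand + MEB = 135.93 - 2.57q.
Set SMB = MC: 135.93 - 2.57q = 35.19 + 1.28q → q* = 26.1662.
The Pigouvian subsidy equals MEB at q*: 1.56 + 0.82×26.1662 = 23.0163.

subsidy = $23.02 per unit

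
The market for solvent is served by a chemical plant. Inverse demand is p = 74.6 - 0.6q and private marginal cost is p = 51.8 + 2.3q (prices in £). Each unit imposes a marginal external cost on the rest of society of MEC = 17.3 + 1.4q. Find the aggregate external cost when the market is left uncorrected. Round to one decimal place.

£179.3

Market equilibrium (private): 51.8 + 2.3q = 74.6 - 0.6q → q_m = 7.8621.
Total external cost = ∫₀^{q_m} (17.3 + 1.4q) dq = 17.3×7.8621 + ½×1.4×7.8621² = 179.2832.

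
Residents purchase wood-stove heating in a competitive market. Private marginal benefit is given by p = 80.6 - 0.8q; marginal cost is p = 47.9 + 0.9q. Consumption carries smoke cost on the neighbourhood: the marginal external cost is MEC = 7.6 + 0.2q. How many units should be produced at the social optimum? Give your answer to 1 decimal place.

q* = 13.2

Social marginal benefit = demand − MEC = 73.0 - q.
Set SMB = MC: 73.0 - q = 47.9 + 0.9q → q* = 13.2105.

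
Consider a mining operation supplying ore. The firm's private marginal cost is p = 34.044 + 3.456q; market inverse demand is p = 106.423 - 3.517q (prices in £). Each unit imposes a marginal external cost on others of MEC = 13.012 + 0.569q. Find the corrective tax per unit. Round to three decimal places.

Social marginal cost = private MC + MEC = 47.056 + 4.025q.
Set SMC = demand: 47.056 + 4.025q = 106.423 - 3.517q → q* = 7.8715.
The Pigouvian tax equals MEC at q*: 13.012 + 0.569×7.8715 = 17.4909.

tax = £17.491 per unit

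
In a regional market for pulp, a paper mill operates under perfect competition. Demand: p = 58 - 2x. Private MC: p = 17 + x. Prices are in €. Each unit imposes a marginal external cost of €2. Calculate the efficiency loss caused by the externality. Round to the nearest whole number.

Market equilibrium (private): 17 + x = 58 - 2x → x_m = 13.6667.
Social marginal cost = private MC + MEC = 19 + x.
Set SMC = demand: 19 + x = 58 - 2x → x* = 13.0000.
The welfare-loss triangle has base |x_m − x*| and height MEC(x_m) (the vertical gap between SMC and demand is zero at x* and MEC at x_m).
DWL = ½ × 0.6667 × 2.0000 = 0.6667.

DWL = €1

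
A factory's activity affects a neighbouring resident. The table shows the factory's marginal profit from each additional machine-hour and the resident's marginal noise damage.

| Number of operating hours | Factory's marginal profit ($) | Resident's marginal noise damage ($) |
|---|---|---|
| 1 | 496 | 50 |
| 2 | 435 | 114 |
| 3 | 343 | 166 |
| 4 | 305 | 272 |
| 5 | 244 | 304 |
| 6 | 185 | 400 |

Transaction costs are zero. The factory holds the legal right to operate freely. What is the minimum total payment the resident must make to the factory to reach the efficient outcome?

$429

Left alone the factory would choose level 6 (marginal profit stays positive).
Efficient level: k* = 4 (marginal profit ≥ marginal noise damage through 4).
The resident must at least cover the factory's forgone profit from cutting 6→4: 244 + 185 = 429.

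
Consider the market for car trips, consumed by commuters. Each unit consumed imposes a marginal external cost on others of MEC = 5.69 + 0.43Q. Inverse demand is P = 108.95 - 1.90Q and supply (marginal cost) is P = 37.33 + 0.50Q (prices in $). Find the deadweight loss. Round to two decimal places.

DWL = $60.61

Market equilibrium (private): 37.33 + 0.50Q = 108.95 - 1.90Q → Q_m = 29.8417.
Social marginal benefit = demand − MEC = 103.26 - 2.33Q.
Set SMB = MC: 103.26 - 2.33Q = 37.33 + 0.50Q → Q* = 23.2968.
The welfare-loss triangle has base |Q_m − Q*| and height MEC(Q_m) (the vertical gap between SMB and MC is zero at Q* and MEC at Q_m).
DWL = ½ × 6.5449 × 18.5219 = 60.6120.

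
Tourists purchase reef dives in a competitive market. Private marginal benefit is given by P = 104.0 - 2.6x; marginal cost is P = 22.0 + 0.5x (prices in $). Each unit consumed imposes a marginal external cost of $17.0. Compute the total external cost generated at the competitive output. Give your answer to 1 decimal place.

$449.7

Market equilibrium (private): 22.0 + 0.5x = 104.0 - 2.6x → x_m = 26.4516.
Total external cost = MEC × x_m = 17.0 × 26.4516 = 449.6772.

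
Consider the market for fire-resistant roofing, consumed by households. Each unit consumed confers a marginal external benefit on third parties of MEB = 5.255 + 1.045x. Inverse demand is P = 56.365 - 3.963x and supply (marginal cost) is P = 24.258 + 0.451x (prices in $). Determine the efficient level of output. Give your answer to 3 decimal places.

Social marginal benefit = demand + MEB = 61.620 - 2.918x.
Set SMB = MC: 61.620 - 2.918x = 24.258 + 0.451x → x* = 11.0899.

x* = 11.090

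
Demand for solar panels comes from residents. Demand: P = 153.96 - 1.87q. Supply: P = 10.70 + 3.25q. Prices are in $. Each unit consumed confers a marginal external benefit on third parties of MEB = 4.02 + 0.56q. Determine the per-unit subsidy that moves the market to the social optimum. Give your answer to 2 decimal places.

Social marginal benefit = demand + MEB = 157.98 - 1.31q.
Set SMB = MC: 157.98 - 1.31q = 10.70 + 3.25q → q* = 32.2982.
The Pigouvian subsidy equals MEB at q*: 4.02 + 0.56×32.2982 = 22.1070.

subsidy = $22.11 per unit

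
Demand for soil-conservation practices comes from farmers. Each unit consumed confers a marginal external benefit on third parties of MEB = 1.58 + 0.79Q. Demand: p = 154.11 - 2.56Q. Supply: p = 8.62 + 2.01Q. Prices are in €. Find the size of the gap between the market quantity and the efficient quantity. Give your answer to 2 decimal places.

7.07 units

Market equilibrium (private): 8.62 + 2.01Q = 154.11 - 2.56Q → Q_m = 31.8359.
Social marginal benefit = demand + MEB = 155.69 - 1.77Q.
Set SMB = MC: 155.69 - 1.77Q = 8.62 + 2.01Q → Q* = 38.9074.
Gap = |31.8359 − 38.9074| = 7.0715.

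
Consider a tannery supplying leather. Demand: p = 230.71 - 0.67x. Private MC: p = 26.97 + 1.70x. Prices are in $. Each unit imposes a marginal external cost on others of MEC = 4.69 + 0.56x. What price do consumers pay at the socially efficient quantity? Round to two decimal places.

Social marginal cost = private MC + MEC = 31.66 + 2.26x.
Set SMC = demand: 31.66 + 2.26x = 230.71 - 0.67x → x* = 67.9352.
Consumer price on the demand curve at x*: 230.71 − 0.67×67.9352 = 185.1934.

P = $185.19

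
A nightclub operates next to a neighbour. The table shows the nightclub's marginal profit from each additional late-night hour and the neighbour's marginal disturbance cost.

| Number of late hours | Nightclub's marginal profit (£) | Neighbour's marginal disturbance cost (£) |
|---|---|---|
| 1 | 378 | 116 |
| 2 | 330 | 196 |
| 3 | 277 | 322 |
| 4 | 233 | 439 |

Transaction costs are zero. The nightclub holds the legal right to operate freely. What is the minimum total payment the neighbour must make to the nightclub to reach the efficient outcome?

Left alone the nightclub would choose level 4 (marginal profit stays positive).
Efficient level: k* = 2 (marginal profit ≥ marginal disturbance cost through 2).
The neighbour must at least cover the nightclub's forgone profit from cutting 4→2: 277 + 233 = 510.

£510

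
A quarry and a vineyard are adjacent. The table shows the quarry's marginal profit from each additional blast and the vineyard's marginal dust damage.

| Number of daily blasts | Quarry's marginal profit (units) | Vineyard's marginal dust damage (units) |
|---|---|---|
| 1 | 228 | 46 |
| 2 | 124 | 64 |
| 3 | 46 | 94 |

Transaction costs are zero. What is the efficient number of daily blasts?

Bargaining reaches the level where marginal profit last exceeds marginal dust damage.
That holds through level 2 (124 ≥ 64) but not at 3 (46 < 94).

2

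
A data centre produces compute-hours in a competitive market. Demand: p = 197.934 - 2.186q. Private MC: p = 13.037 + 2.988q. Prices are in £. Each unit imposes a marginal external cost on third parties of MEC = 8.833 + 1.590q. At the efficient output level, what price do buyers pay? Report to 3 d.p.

P = £141.033

Social marginal cost = private MC + MEC = 21.870 + 4.578q.
Set SMC = demand: 21.870 + 4.578q = 197.934 - 2.186q → q* = 26.0296.
Consumer price on the demand curve at q*: 197.934 − 2.186×26.0296 = 141.0333.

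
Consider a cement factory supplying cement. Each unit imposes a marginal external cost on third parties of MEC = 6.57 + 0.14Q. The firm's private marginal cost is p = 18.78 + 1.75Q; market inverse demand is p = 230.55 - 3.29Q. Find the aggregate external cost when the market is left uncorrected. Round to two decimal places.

Market equilibrium (private): 18.78 + 1.75Q = 230.55 - 3.29Q → Q_m = 42.0179.
Total external cost = ∫₀^{Q_m} (6.57 + 0.14Q) dQ = 6.57×42.0179 + ½×0.14×42.0179² = 399.6429.

399.64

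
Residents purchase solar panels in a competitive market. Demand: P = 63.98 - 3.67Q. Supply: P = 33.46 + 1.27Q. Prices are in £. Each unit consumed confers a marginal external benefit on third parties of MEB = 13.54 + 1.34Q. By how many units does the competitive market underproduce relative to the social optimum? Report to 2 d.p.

Market equilibrium (private): 33.46 + 1.27Q = 63.98 - 3.67Q → Q_m = 6.1781.
Social marginal benefit = demand + MEB = 77.52 - 2.33Q.
Set SMB = MC: 77.52 - 2.33Q = 33.46 + 1.27Q → Q* = 12.2389.
Gap = |6.1781 − 12.2389| = 6.0608.

6.06 units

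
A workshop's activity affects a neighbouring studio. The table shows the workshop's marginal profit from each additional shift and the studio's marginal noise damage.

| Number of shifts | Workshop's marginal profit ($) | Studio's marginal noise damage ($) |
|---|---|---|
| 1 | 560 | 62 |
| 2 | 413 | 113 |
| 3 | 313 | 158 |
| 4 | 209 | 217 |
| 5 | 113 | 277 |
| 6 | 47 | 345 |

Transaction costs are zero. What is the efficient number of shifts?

Bargaining reaches the level where marginal profit last exceeds marginal noise damage.
That holds through level 3 (313 ≥ 158) but not at 4 (209 < 217).

3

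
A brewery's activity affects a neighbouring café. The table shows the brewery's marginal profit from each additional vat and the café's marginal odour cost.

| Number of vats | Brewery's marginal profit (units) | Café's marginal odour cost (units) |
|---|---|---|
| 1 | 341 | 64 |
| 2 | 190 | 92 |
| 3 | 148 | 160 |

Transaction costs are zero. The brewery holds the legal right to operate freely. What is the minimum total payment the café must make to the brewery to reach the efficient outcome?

148

Left alone the brewery would choose level 3 (marginal profit stays positive).
Efficient level: k* = 2 (marginal profit ≥ marginal odour cost through 2).
The café must at least cover the brewery's forgone profit from cutting 3→2: 148 = 148.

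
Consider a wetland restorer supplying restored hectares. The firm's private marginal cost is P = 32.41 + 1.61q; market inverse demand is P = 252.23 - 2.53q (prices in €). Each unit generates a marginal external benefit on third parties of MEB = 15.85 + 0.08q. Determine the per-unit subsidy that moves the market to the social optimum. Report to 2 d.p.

Social marginal cost = private MC − MEB = 16.56 + 1.53q.
Set SMC = demand: 16.56 + 1.53q = 252.23 - 2.53q → q* = 58.0468.
The Pigouvian subsidy equals MEB at q*: 15.85 + 0.08×58.0468 = 20.4937.

subsidy = €20.49 per unit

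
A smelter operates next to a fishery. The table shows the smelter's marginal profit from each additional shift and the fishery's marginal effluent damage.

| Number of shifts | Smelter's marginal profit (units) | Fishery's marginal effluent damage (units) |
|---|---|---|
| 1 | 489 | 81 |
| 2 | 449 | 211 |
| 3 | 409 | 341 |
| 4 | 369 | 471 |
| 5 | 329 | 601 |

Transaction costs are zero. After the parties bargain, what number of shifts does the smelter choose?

3

Bargaining reaches the level where marginal profit last exceeds marginal effluent damage.
That holds through level 3 (409 ≥ 341) but not at 4 (369 < 471).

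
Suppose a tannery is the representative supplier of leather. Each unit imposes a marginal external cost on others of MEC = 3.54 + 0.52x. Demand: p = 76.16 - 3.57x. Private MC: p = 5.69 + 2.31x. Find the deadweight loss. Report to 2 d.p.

DWL = 7.46

Market equilibrium (private): 5.69 + 2.31x = 76.16 - 3.57x → x_m = 11.9847.
Social marginal cost = private MC + MEC = 9.23 + 2.83x.
Set SMC = demand: 9.23 + 2.83x = 76.16 - 3.57x → x* = 10.4578.
The loss is the area between SMC and demand from x* to x_m; with linear curves that's a triangle of height MEC(x_m).
DWL = ½ × 1.5269 × 9.7720 = 7.4604.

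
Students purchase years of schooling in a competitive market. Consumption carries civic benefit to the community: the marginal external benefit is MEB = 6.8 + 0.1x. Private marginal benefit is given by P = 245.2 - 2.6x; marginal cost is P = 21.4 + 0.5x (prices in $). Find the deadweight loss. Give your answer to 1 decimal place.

DWL = $32.8

Market equilibrium (private): 21.4 + 0.5x = 245.2 - 2.6x → x_m = 72.1935.
Social marginal benefit = demand + MEB = 252.0 - 2.5x.
Set SMB = MC: 252.0 - 2.5x = 21.4 + 0.5x → x* = 76.8667.
The loss is the area between SMB and MC from x* to x_m; with linear curves that's a triangle of height MEB(x_m).
DWL = ½ × 4.6732 × 14.0194 = 32.7577.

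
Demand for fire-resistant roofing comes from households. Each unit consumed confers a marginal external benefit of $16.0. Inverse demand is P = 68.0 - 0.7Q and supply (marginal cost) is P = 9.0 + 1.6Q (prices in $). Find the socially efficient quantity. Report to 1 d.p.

Q* = 32.6

Social marginal benefit = demand + MEB = 84.0 - 0.7Q.
Set SMB = MC: 84.0 - 0.7Q = 9.0 + 1.6Q → Q* = 32.6087.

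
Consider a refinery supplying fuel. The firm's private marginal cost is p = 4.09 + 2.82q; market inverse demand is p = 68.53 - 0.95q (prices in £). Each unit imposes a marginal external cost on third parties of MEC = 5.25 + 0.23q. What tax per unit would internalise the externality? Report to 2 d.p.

tax = £8.65 per unit

Social marginal cost = private MC + MEC = 9.34 + 3.05q.
Set SMC = demand: 9.34 + 3.05q = 68.53 - 0.95q → q* = 14.7975.
The Pigouvian tax equals MEC at q*: 5.25 + 0.23×14.7975 = 8.6534.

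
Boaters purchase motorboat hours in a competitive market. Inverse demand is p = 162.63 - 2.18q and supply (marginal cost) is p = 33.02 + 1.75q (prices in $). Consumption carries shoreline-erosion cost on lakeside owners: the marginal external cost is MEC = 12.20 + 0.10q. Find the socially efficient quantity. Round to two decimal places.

q* = 29.13

Social marginal benefit = demand − MEC = 150.43 - 2.28q.
Set SMB = MC: 150.43 - 2.28q = 33.02 + 1.75q → q* = 29.1340.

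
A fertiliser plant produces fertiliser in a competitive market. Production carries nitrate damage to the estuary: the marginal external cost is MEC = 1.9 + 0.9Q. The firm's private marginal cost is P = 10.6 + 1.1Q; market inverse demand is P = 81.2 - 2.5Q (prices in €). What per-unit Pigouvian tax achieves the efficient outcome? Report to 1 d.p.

tax = €15.6 per unit

Social marginal cost = private MC + MEC = 12.5 + 2.0Q.
Set SMC = demand: 12.5 + 2.0Q = 81.2 - 2.5Q → Q* = 15.2667.
The Pigouvian tax equals MEC at Q*: 1.9 + 0.9×15.2667 = 15.6400.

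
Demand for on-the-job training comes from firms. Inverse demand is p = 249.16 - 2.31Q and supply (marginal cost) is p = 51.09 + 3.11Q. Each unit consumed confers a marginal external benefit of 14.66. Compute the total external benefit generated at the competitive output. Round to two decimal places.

Market equilibrium (private): 51.09 + 3.11Q = 249.16 - 2.31Q → Q_m = 36.5443.
Total external benefit = MEB × Q_m = 14.66 × 36.5443 = 535.7394.

535.74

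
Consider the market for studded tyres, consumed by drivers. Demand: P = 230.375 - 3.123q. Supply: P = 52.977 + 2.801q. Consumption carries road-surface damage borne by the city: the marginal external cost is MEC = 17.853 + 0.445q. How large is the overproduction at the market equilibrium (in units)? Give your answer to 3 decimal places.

Market equilibrium (private): 52.977 + 2.801q = 230.375 - 3.123q → q_m = 29.9456.
Social marginal benefit = demand − MEC = 212.522 - 3.568q.
Set SMB = MC: 212.522 - 3.568q = 52.977 + 2.801q → q* = 25.0502.
Gap = |29.9456 − 25.0502| = 4.8954.

4.895 units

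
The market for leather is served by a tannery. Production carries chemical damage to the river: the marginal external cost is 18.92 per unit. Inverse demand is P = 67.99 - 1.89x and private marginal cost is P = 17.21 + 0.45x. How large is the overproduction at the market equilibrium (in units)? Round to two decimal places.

Market equilibrium (private): 17.21 + 0.45x = 67.99 - 1.89x → x_m = 21.7009.
Social marginal cost = private MC + MEC = 36.13 + 0.45x.
Set SMC = demand: 36.13 + 0.45x = 67.99 - 1.89x → x* = 13.6154.
Gap = |21.7009 − 13.6154| = 8.0855.

8.09 units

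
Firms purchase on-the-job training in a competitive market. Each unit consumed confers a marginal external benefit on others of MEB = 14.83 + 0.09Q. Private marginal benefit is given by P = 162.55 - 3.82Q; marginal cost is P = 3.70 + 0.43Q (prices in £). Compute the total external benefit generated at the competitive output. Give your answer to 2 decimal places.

Market equilibrium (private): 3.70 + 0.43Q = 162.55 - 3.82Q → Q_m = 37.3765.
Total external benefit = ∫₀^{Q_m} (14.83 + 0.09Q) dQ = 14.83×37.3765 + ½×0.09×37.3765² = 617.1586.

£617.16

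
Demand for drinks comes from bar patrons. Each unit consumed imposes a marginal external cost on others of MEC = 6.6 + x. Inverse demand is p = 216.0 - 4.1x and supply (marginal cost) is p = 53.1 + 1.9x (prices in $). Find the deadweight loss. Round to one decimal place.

DWL = $81.4

Market equilibrium (private): 53.1 + 1.9x = 216.0 - 4.1x → x_m = 27.1500.
Social marginal benefit = demand − MEC = 209.4 - 5.1x.
Set SMB = MC: 209.4 - 5.1x = 53.1 + 1.9x → x* = 22.3286.
The welfare-loss triangle has base |x_m − x*| and height MEC(x_m) (the vertical gap between SMB and MC is zero at x* and MEC at x_m).
DWL = ½ × 4.8214 × 33.7500 = 81.3611.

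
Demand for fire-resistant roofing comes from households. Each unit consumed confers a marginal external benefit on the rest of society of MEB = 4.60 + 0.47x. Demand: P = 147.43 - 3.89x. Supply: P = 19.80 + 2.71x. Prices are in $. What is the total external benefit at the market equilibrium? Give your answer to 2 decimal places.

Market equilibrium (private): 19.80 + 2.71x = 147.43 - 3.89x → x_m = 19.3379.
Total external benefit = ∫₀^{x_m} (4.60 + 0.47x) dx = 4.60×19.3379 + ½×0.47×19.3379² = 176.8336.

$176.83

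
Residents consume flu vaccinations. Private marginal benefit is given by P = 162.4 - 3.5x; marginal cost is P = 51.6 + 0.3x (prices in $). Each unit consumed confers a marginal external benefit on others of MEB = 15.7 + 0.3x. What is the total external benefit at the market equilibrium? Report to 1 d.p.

Market equilibrium (private): 51.6 + 0.3x = 162.4 - 3.5x → x_m = 29.1579.
Total external benefit = ∫₀^{x_m} (15.7 + 0.3x) dx = 15.7×29.1579 + ½×0.3×29.1579² = 585.3065.

$585.3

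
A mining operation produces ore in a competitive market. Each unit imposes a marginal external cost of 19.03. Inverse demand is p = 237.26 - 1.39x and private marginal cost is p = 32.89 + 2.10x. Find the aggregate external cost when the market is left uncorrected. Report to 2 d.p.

1114.37

Market equilibrium (private): 32.89 + 2.10x = 237.26 - 1.39x → x_m = 58.5587.
Total external cost = MEC × x_m = 19.03 × 58.5587 = 1114.3721.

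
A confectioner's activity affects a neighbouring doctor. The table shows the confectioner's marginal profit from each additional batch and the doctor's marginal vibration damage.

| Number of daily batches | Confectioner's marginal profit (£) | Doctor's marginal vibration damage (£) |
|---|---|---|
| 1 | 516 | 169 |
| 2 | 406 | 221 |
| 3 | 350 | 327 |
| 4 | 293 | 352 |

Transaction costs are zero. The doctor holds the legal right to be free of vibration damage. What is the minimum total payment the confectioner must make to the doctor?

Efficient level: marginal profit ≥ marginal vibration damage through level 3, so k* = 3.
With the doctor holding the right, the confectioner must at least compensate total damage at k*: 169 + 221 + 327 = 717.

£717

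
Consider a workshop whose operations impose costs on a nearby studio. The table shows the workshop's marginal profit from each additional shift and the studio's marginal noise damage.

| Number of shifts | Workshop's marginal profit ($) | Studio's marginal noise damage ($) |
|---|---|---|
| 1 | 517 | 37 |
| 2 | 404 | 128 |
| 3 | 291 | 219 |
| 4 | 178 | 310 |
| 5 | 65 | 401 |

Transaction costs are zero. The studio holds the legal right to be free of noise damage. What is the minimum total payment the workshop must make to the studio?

Efficient level: marginal profit ≥ marginal noise damage through level 3, so k* = 3.
With the studio holding the right, the workshop must at least compensate total damage at k*: 37 + 128 + 219 = 384.

$384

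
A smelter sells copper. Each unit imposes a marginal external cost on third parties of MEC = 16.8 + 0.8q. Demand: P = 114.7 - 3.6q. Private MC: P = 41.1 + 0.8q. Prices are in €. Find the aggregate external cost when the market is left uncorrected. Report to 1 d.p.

€392.9

Market equilibrium (private): 41.1 + 0.8q = 114.7 - 3.6q → q_m = 16.7273.
Total external cost = ∫₀^{q_m} (16.8 + 0.8q) dq = 16.8×16.7273 + ½×0.8×16.7273² = 392.9397.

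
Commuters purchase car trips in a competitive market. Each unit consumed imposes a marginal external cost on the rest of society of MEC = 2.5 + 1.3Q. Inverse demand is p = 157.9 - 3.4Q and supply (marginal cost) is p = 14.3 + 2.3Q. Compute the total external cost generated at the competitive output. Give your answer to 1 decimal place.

475.5

Market equilibrium (private): 14.3 + 2.3Q = 157.9 - 3.4Q → Q_m = 25.1930.
Total external cost = ∫₀^{Q_m} (2.5 + 1.3Q) dQ = 2.5×25.1930 + ½×1.3×25.1930² = 475.5292.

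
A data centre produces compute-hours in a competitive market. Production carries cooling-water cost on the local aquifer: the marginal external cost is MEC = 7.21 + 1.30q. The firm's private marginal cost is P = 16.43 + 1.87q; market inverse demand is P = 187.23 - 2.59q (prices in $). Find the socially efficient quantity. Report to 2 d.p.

Social marginal cost = private MC + MEC = 23.64 + 3.17q.
Set SMC = demand: 23.64 + 3.17q = 187.23 - 2.59q → q* = 28.4010.

q* = 28.40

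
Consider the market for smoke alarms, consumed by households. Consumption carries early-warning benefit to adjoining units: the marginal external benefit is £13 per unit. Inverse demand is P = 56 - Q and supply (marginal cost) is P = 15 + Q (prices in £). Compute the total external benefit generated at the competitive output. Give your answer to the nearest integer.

£267

Market equilibrium (private): 15 + Q = 56 - Q → Q_m = 20.5000.
Total external benefit = MEB × Q_m = 13 × 20.5000 = 266.5000.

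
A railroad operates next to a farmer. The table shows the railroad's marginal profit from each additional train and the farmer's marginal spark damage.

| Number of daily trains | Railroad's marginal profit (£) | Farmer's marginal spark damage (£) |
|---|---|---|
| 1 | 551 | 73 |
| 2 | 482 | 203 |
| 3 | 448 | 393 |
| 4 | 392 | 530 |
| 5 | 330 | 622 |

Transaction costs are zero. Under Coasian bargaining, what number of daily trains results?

Bargaining reaches the level where marginal profit last exceeds marginal spark damage.
That holds through level 3 (448 ≥ 393) but not at 4 (392 < 530).

3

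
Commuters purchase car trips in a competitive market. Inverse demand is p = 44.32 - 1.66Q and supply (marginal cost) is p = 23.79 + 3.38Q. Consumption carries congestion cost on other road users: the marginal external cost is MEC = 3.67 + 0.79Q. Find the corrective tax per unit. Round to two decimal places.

tax = 5.95 per unit

Social marginal benefit = demand − MEC = 40.65 - 2.45Q.
Set SMB = MC: 40.65 - 2.45Q = 23.79 + 3.38Q → Q* = 2.8919.
The Pigouvian tax equals MEC at Q*: 3.67 + 0.79×2.8919 = 5.9546.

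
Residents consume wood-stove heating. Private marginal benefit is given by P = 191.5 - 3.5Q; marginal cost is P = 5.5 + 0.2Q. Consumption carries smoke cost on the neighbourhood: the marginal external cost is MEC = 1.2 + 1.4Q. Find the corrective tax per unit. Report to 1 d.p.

Social marginal benefit = demand − MEC = 190.3 - 4.9Q.
Set SMB = MC: 190.3 - 4.9Q = 5.5 + 0.2Q → Q* = 36.2353.
The Pigouvian tax equals MEC at Q*: 1.2 + 1.4×36.2353 = 51.9294.

tax = 51.9 per unit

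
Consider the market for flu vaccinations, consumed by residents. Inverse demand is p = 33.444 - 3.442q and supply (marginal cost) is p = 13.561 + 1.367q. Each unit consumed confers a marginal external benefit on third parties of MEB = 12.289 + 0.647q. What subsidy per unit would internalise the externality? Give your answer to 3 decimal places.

Social marginal benefit = demand + MEB = 45.733 - 2.795q.
Set SMB = MC: 45.733 - 2.795q = 13.561 + 1.367q → q* = 7.7299.
The Pigouvian subsidy equals MEB at q*: 12.289 + 0.647×7.7299 = 17.2902.

subsidy = 17.290 per unit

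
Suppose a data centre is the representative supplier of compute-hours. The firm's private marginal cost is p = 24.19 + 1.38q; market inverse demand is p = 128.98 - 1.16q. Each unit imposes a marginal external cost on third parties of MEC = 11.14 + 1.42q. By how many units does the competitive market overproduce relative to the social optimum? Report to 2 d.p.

Market equilibrium (private): 24.19 + 1.38q = 128.98 - 1.16q → q_m = 41.2559.
Social marginal cost = private MC + MEC = 35.33 + 2.80q.
Set SMC = demand: 35.33 + 2.80q = 128.98 - 1.16q → q* = 23.6490.
Gap = |41.2559 − 23.6490| = 17.6069.

17.61 units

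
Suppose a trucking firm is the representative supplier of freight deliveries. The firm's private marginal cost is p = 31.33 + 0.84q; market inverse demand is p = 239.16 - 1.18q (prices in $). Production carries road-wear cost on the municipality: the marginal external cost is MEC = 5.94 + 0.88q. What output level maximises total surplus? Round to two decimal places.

q* = 69.62

Social marginal cost = private MC + MEC = 37.27 + 1.72q.
Set SMC = demand: 37.27 + 1.72q = 239.16 - 1.18q → q* = 69.6172.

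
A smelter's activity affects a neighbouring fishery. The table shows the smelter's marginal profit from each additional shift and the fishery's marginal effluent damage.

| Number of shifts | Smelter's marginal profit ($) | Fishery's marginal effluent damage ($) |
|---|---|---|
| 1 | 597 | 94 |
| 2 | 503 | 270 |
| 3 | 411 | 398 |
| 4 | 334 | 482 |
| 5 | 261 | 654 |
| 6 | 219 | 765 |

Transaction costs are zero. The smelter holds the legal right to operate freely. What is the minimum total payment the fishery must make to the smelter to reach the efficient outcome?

$814

Left alone the smelter would choose level 6 (marginal profit stays positive).
Efficient level: k* = 3 (marginal profit ≥ marginal effluent damage through 3).
The fishery must at least cover the smelter's forgone profit from cutting 6→3: 334 + 261 + 219 = 814.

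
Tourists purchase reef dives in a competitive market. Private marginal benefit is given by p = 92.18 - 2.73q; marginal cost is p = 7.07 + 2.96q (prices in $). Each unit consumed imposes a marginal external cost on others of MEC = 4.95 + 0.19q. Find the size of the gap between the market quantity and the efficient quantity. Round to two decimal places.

1.33 units

Market equilibrium (private): 7.07 + 2.96q = 92.18 - 2.73q → q_m = 14.9578.
Social marginal benefit = demand − MEC = 87.23 - 2.92q.
Set SMB = MC: 87.23 - 2.92q = 7.07 + 2.96q → q* = 13.6327.
Gap = |14.9578 − 13.6327| = 1.3251.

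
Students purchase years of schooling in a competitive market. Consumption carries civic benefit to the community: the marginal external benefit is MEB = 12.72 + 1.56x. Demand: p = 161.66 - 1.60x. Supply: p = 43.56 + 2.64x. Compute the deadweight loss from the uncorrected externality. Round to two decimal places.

Market equilibrium (private): 43.56 + 2.64x = 161.66 - 1.60x → x_m = 27.8538.
Social marginal benefit = demand + MEB = 174.38 - 0.04x.
Set SMB = MC: 174.38 - 0.04x = 43.56 + 2.64x → x* = 48.8134.
The loss is the area between SMB and MC from x* to x_m; with linear curves that's a triangle of height MEB(x_m).
DWL = ½ × 20.9596 × 56.1719 = 588.6703.

DWL = 588.67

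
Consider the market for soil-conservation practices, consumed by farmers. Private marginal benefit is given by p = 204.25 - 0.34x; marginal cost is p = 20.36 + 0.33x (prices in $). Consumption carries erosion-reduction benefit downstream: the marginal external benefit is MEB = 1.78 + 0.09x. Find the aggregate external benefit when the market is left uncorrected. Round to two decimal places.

Market equilibrium (private): 20.36 + 0.33x = 204.25 - 0.34x → x_m = 274.4627.
Total external benefit = ∫₀^{x_m} (1.78 + 0.09x) dx = 1.78×274.4627 + ½×0.09×274.4627² = 3878.3834.

$3878.38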